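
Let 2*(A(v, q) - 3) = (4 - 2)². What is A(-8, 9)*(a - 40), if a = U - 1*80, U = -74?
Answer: -970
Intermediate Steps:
a = -154 (a = -74 - 1*80 = -74 - 80 = -154)
A(v, q) = 5 (A(v, q) = 3 + (4 - 2)²/2 = 3 + (½)*2² = 3 + (½)*4 = 3 + 2 = 5)
A(-8, 9)*(a - 40) = 5*(-154 - 40) = 5*(-194) = -970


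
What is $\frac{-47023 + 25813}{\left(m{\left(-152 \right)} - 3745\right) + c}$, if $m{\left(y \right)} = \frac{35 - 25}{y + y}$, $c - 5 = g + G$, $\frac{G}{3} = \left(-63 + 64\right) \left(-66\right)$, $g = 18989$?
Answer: $- \frac{460560}{326821} \approx -1.4092$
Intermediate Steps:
$G = -198$ ($G = 3 \left(-63 + 64\right) \left(-66\right) = 3 \cdot 1 \left(-66\right) = 3 \left(-66\right) = -198$)
$c = 18796$ ($c = 5 + \left(18989 - 198\right) = 5 + 18791 = 18796$)
$m{\left(y \right)} = \frac{5}{y}$ ($m{\left(y \right)} = \frac{10}{2 y} = 10 \frac{1}{2 y} = \frac{5}{y}$)
$\frac{-47023 + 25813}{\left(m{\left(-152 \right)} - 3745\right) + c} = \frac{-47023 + 25813}{\left(\frac{5}{-152} - 3745\right) + 18796} = - \frac{21210}{\left(5 \left(- \frac{1}{152}\right) - 3745\right) + 18796} = - \frac{21210}{\left(- \frac{5}{152} - 3745\right) + 18796} = - \frac{21210}{- \frac{569245}{152} + 18796} = - \frac{21210}{\frac{2287747}{152}} = \left(-21210\right) \frac{152}{2287747} = - \frac{460560}{326821}$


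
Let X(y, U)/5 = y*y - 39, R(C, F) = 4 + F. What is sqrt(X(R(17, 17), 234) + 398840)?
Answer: 5*sqrt(16034) ≈ 633.13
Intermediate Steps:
X(y, U) = -195 + 5*y**2 (X(y, U) = 5*(y*y - 39) = 5*(y**2 - 39) = 5*(-39 + y**2) = -195 + 5*y**2)
sqrt(X(R(17, 17), 234) + 398840) = sqrt((-195 + 5*(4 + 17)**2) + 398840) = sqrt((-195 + 5*21**2) + 398840) = sqrt((-195 + 5*441) + 398840) = sqrt((-195 + 2205) + 398840) = sqrt(2010 + 398840) = sqrt(400850) = 5*sqrt(16034)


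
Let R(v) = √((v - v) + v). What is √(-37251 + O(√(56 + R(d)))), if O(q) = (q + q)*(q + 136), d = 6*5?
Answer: √(-37139 + 2*√30 + 272*√(56 + √30)) ≈ 187.07*I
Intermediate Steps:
d = 30
R(v) = √v (R(v) = √(0 + v) = √v)
O(q) = 2*q*(136 + q) (O(q) = (2*q)*(136 + q) = 2*q*(136 + q))
√(-37251 + O(√(56 + R(d)))) = √(-37251 + 2*√(56 + √30)*(136 + √(56 + √30)))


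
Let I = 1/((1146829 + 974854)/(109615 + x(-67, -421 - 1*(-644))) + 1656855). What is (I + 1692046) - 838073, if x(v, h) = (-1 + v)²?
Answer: 161639650795365483/189279580028 ≈ 8.5397e+5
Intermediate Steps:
I = 114239/189279580028 (I = 1/((1146829 + 974854)/(109615 + (-1 - 67)²) + 1656855) = 1/(2121683/(109615 + (-68)²) + 1656855) = 1/(2121683/(109615 + 4624) + 1656855) = 1/(2121683/114239 + 1656855) = 1/(189279580028/114239) = 114239/189279580028 ≈ 6.0355e-7)
(I + 1692046) - 838073 = (114239/189279580028 + 1692046) - 838073 = 320269756268171527/189279580028 - 838073 = 161639650795365483/189279580028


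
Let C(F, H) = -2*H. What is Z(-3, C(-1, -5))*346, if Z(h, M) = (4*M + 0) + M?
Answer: 17300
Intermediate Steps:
Z(h, M) = 5*M (Z(h, M) = 4*M + M = 5*M)
Z(-3, C(-1, -5))*346 = (5*(-2*(-5)))*346 = (5*10)*346 = 50*346 = 17300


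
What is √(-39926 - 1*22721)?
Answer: I*√62647 ≈ 250.29*I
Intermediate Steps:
√(-39926 - 1*22721) = √(-39926 - 22721) = √(-62647) = I*√62647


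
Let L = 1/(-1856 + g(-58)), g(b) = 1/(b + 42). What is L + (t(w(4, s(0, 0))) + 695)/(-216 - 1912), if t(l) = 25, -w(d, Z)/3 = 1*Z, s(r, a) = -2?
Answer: -70447/207879 ≈ -0.33888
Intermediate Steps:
w(d, Z) = -3*Z
g(b) = 1/(42 + b)
L = -16/29697 (L = 1/(-1856 + 1/(42 - 58)) = 1/(-1856 + 1/(-16)) = 1/(-1856 - 1/16) = 1/(-29697/16) = -16/29697 ≈ -0.00053877)
L + (t(w(4, s(0, 0))) + 695)/(-216 - 1912) = -16/29697 + (25 + 695)/(-216 - 1912) = -16/29697 + 720/(-2128) = -16/29697 + 720*(-1/2128) = -16/29697 - 45/133 = -70447/207879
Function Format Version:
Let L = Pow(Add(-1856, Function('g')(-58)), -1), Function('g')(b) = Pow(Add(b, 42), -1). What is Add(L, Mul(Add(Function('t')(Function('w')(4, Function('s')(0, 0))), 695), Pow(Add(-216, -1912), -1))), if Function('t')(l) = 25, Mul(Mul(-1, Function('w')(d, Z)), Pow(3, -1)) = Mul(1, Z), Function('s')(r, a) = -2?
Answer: Rational(-70447, 207879) ≈ -0.33888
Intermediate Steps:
Function('w')(d, Z) = Mul(-3, Z) (Function('w')(d, Z) = Mul(-3, Mul(1, Z)) = Mul(-3, Z))
Function('g')(b) = Pow(Add(42, b), -1)
L = Rational(-16, 29697) (L = Pow(Add(-1856, Pow(Add(42, -58), -1)), -1) = Pow(Add(-1856, Pow(-16, -1)), -1) = Pow(Add(-1856, Rational(-1, 16)), -1) = Pow(Rational(-29697, 16), -1) = Rational(-16, 29697) ≈ -0.00053877)
Add(L, Mul(Add(Function('t')(Function('w')(4, Function('s')(0, 0))), 695), Pow(Add(-216, -1912), -1))) = Add(Rational(-16, 29697), Mul(Add(25, 695), Pow(Add(-216, -1912), -1))) = Add(Rational(-16, 29697), Mul(720, Pow(-2128, -1))) = Add(Rational(-16, 29697), Mul(720, Rational(-1, 2128))) = Add(Rational(-16, 29697), Rational(-45, 133)) = Rational(-70447, 207879)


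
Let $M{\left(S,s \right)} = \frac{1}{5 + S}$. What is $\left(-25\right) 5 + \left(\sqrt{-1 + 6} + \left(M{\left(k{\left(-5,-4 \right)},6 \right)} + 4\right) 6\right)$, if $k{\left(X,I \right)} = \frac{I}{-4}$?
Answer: $-100 + \sqrt{5} \approx -97.764$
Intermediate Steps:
$k{\left(X,I \right)} = - \frac{I}{4}$ ($k{\left(X,I \right)} = I \left(- \frac{1}{4}\right) = - \frac{I}{4}$)
$\left(-25\right) 5 + \left(\sqrt{-1 + 6} + \left(M{\left(k{\left(-5,-4 \right)},6 \right)} + 4\right) 6\right) = \left(-25\right) 5 + \left(\sqrt{-1 + 6} + \left(\frac{1}{5 - -1} + 4\right) 6\right) = -125 + \left(\sqrt{5} + \left(\frac{1}{5 + 1} + 4\right) 6\right) = -125 + \left(\sqrt{5} + \left(\frac{1}{6} + 4\right) 6\right) = -125 + \left(\sqrt{5} + \frac{25}{6} \cdot 6\right) = -125 + \left(\sqrt{5} + 25\right) = -125 + \left(25 + \sqrt{5}\right) = -100 + \sqrt{5}$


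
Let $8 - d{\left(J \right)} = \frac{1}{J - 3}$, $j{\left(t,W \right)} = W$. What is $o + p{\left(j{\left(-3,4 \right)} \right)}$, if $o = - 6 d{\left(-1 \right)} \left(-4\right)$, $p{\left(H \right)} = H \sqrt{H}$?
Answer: $206$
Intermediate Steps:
$d{\left(J \right)} = 8 - \frac{1}{-3 + J}$ ($d{\left(J \right)} = 8 - \frac{1}{J - 3} = 8 - \frac{1}{-3 + J}$)
$p{\left(H \right)} = H^{\frac{3}{2}}$
$o = 198$ ($o = - 6 \frac{-25 + 8 \left(-1\right)}{-3 - 1} \left(-4\right) = - 6 \frac{-25 - 8}{-4} \left(-4\right) = - 6 \left(\left(- \frac{1}{4}\right) \left(-33\right)\right) \left(-4\right) = \left(-6\right) \frac{33}{4} \left(-4\right) = \left(- \frac{99}{2}\right) \left(-4\right) = 198$)
$o + p{\left(j{\left(-3,4 \right)} \right)} = 198 + 4^{\frac{3}{2}} = 198 + 8 = 206$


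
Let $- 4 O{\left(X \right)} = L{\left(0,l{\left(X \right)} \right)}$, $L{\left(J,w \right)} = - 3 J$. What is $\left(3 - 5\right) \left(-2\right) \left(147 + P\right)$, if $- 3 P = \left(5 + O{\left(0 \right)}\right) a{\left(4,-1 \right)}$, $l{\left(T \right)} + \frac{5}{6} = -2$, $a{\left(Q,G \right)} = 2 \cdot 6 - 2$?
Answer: $\frac{1564}{3} \approx 521.33$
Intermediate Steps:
$a{\left(Q,G \right)} = 10$ ($a{\left(Q,G \right)} = 12 - 2 = 10$)
$l{\left(T \right)} = - \frac{17}{6}$ ($l{\left(T \right)} = - \frac{5}{6} - 2 = - \frac{17}{6}$)
$O{\left(X \right)} = 0$ ($O{\left(X \right)} = - \frac{\left(-3\right) 0}{4} = \left(- \frac{1}{4}\right) 0 = 0$)
$P = - \frac{50}{3}$ ($P = - \frac{\left(5 + 0\right) 10}{3} = - \frac{5 \cdot 10}{3} = \left(- \frac{1}{3}\right) 50 = - \frac{50}{3} \approx -16.667$)
$\left(3 - 5\right) \left(-2\right) \left(147 + P\right) = \left(3 - 5\right) \left(-2\right) \left(147 - \frac{50}{3}\right) = \left(-2\right) \left(-2\right) \frac{391}{3} = 4 \cdot \frac{391}{3} = \frac{1564}{3}$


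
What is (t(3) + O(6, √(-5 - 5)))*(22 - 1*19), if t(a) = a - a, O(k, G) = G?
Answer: 3*I*√10 ≈ 9.4868*I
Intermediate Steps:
t(a) = 0
(t(3) + O(6, √(-5 - 5)))*(22 - 1*19) = (0 + √(-5 - 5))*(22 - 1*19) = (0 + √(-10))*(22 - 19) = (0 + I*√10)*3 = (I*√10)*3 = 3*I*√10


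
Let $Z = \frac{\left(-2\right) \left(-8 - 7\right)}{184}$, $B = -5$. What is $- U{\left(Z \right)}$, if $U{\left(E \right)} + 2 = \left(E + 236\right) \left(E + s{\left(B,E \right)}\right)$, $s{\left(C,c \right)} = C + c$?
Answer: $\frac{4679769}{4232} \approx 1105.8$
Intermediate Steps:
$Z = \frac{15}{92}$ ($Z = \left(-2\right) \left(-15\right) \frac{1}{184} = 30 \cdot \frac{1}{184} = \frac{15}{92} \approx 0.16304$)
$U{\left(E \right)} = -2 + \left(-5 + 2 E\right) \left(236 + E\right)$ ($U{\left(E \right)} = -2 + \left(E + 236\right) \left(E + \left(-5 + E\right)\right) = -2 + \left(236 + E\right) \left(-5 + 2 E\right) = -2 + \left(-5 + 2 E\right) \left(236 + E\right)$)
$- U{\left(Z \right)} = - (-1182 + 2 \left(\frac{15}{92}\right)^{2} + 467 \cdot \frac{15}{92}) = - (-1182 + 2 \cdot \frac{225}{8464} + \frac{7005}{92}) = - (-1182 + \frac{225}{4232} + \frac{7005}{92}) = \left(-1\right) \left(- \frac{4679769}{4232}\right) = \frac{4679769}{4232}$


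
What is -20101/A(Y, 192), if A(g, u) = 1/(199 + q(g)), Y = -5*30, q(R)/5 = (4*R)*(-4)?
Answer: -245212099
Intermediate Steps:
q(R) = -80*R (q(R) = 5*((4*R)*(-4)) = 5*(-16*R) = -80*R)
Y = -150
A(g, u) = 1/(199 - 80*g)
-20101/A(Y, 192) = -20101/((-1/(-199 + 80*(-150)))) = -20101/((-1/(-199 - 12000))) = -20101/((-1/(-12199))) = -20101/((-1*(-1/12199))) = -20101/1/12199 = -20101*12199 = -245212099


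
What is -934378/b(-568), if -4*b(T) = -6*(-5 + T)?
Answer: 1868756/1719 ≈ 1087.1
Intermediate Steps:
b(T) = -15/2 + 3*T/2 (b(T) = -(-3)*(-5 + T)/2 = -(30 - 6*T)/4 = -15/2 + 3*T/2)
-934378/b(-568) = -934378/(-15/2 + (3/2)*(-568)) = -934378/(-15/2 - 852) = -934378/(-1719/2) = -934378*(-2/1719) = 1868756/1719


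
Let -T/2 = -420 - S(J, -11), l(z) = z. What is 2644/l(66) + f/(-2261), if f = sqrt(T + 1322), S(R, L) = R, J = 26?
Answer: 1322/33 - 3*sqrt(246)/2261 ≈ 40.040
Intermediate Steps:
T = 892 (T = -2*(-420 - 1*26) = -2*(-420 - 26) = -2*(-446) = 892)
f = 3*sqrt(246) (f = sqrt(892 + 1322) = sqrt(2214) = 3*sqrt(246) ≈ 47.053)
2644/l(66) + f/(-2261) = 2644/66 + (3*sqrt(246))/(-2261) = 2644*(1/66) + (3*sqrt(246))*(-1/2261) = 1322/33 - 3*sqrt(246)/2261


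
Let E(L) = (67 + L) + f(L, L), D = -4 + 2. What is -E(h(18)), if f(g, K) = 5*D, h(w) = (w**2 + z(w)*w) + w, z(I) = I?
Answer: -723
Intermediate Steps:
D = -2
h(w) = w + 2*w**2 (h(w) = (w**2 + w*w) + w = (w**2 + w**2) + w = 2*w**2 + w = w + 2*w**2)
f(g, K) = -10 (f(g, K) = 5*(-2) = -10)
E(L) = 57 + L (E(L) = (67 + L) - 10 = 57 + L)
-E(h(18)) = -(57 + 18*(1 + 2*18)) = -(57 + 18*(1 + 36)) = -(57 + 18*37) = -(57 + 666) = -1*723 = -723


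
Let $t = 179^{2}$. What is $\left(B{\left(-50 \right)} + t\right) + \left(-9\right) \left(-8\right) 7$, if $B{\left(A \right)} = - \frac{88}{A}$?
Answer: $\frac{813669}{25} \approx 32547.0$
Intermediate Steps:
$t = 32041$
$\left(B{\left(-50 \right)} + t\right) + \left(-9\right) \left(-8\right) 7 = \left(- \frac{88}{-50} + 32041\right) + \left(-9\right) \left(-8\right) 7 = \left(\left(-88\right) \left(- \frac{1}{50}\right) + 32041\right) + 72 \cdot 7 = \left(\frac{44}{25} + 32041\right) + 504 = \frac{801069}{25} + 504 = \frac{813669}{25}$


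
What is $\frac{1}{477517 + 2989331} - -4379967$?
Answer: $\frac{15184679834017}{3466848} \approx 4.38 \cdot 10^{6}$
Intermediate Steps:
$\frac{1}{477517 + 2989331} - -4379967 = \frac{1}{3466848} + 4379967 = \frac{15184679834017}{3466848}$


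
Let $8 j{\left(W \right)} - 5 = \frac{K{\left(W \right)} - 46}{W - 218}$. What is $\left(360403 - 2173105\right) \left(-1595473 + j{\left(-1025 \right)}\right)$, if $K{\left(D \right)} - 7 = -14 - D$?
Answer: $\frac{14379601459486419}{4972} \approx 2.8921 \cdot 10^{12}$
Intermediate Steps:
$K{\left(D \right)} = -7 - D$ ($K{\left(D \right)} = 7 - \left(14 + D\right) = -7 - D$)
$j{\left(W \right)} = \frac{5}{8} + \frac{-53 - W}{8 \left(-218 + W\right)}$ ($j{\left(W \right)} = \frac{5}{8} + \frac{\left(\left(-7 - W\right) - 46\right) \frac{1}{W - 218}}{8} = \frac{5}{8} + \frac{\left(-53 - W\right) \frac{1}{-218 + W}}{8} = \frac{5}{8} + \frac{\frac{1}{-218 + W} \left(-53 - W\right)}{8} = \frac{5}{8} + \frac{-53 - W}{8 \left(-218 + W\right)}$)
$\left(360403 - 2173105\right) \left(-1595473 + j{\left(-1025 \right)}\right) = \left(360403 - 2173105\right) \left(-1595473 + \frac{-1143 + 4 \left(-1025\right)}{8 \left(-218 - 1025\right)}\right) = - 1812702 \left(-1595473 + \frac{-1143 - 4100}{8 \left(-1243\right)}\right) = - 1812702 \left(-1595473 + \frac{1}{8} \left(- \frac{1}{1243}\right) \left(-5243\right)\right) = - 1812702 \left(-1595473 + \frac{5243}{9944}\right) = \left(-1812702\right) \left(- \frac{15865378269}{9944}\right) = \frac{14379601459486419}{4972}$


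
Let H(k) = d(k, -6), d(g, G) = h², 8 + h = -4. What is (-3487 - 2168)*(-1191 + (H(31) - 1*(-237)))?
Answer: 4580550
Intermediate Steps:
h = -12 (h = -8 - 4 = -12)
d(g, G) = 144 (d(g, G) = (-12)² = 144)
H(k) = 144
(-3487 - 2168)*(-1191 + (H(31) - 1*(-237))) = (-3487 - 2168)*(-1191 + (144 - 1*(-237))) = -5655*(-1191 + (144 + 237)) = -5655*(-1191 + 381) = -5655*(-810) = 4580550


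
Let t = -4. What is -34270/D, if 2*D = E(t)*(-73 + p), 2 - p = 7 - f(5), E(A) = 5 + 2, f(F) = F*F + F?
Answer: 17135/84 ≈ 203.99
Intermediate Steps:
f(F) = F + F² (f(F) = F² + F = F + F²)
E(A) = 7
p = 25 (p = 2 - (7 - 5*(1 + 5)) = 2 - (7 - 5*6) = 2 - (7 - 1*30) = 2 - (7 - 30) = 2 - 1*(-23) = 2 + 23 = 25)
D = -168 (D = (7*(-73 + 25))/2 = (7*(-48))/2 = (½)*(-336) = -168)
-34270/D = -34270/(-168) = -34270*(-1/168) = 17135/84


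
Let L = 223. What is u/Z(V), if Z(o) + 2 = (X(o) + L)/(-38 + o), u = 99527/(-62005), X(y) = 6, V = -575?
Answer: 61010051/90217275 ≈ 0.67626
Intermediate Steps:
u = -99527/62005 (u = 99527*(-1/62005) = -99527/62005 ≈ -1.6051)
Z(o) = -2 + 229/(-38 + o) (Z(o) = -2 + (6 + 223)/(-38 + o) = -2 + 229/(-38 + o))
u/Z(V) = -99527*(-38 - 575)/(305 - 2*(-575))/62005 = -99527*(-613/(305 + 1150))/62005 = -99527/(62005*((-1/613*1455))) = -99527/(62005*(-1455/613)) = -99527/62005*(-613/1455) = 61010051/90217275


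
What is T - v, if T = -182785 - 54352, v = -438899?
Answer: 201762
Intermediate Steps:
T = -237137
T - v = -237137 - 1*(-438899) = -237137 + 438899 = 201762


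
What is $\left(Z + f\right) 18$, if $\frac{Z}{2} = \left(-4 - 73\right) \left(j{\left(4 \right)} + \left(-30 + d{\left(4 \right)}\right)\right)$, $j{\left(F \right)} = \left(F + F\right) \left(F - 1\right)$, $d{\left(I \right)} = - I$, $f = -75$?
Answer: $26370$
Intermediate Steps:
$j{\left(F \right)} = 2 F \left(-1 + F\right)$
$Z = 1540$ ($Z = 2 \left(-4 - 73\right) \left(2 \cdot 4 \left(-1 + 4\right) - 34\right) = 2 \left(- 77 \left(2 \cdot 4 \cdot 3 - 34\right)\right) = 2 \left(- 77 \left(24 - 34\right)\right) = 2 \left(\left(-77\right) \left(-10\right)\right) = 2 \cdot 770 = 1540$)
$\left(Z + f\right) 18 = \left(1540 - 75\right) 18 = 1465 \cdot 18 = 26370$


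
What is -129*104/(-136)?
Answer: 1677/17 ≈ 98.647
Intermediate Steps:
-129*104/(-136) = -13416*(-1/136) = 1677/17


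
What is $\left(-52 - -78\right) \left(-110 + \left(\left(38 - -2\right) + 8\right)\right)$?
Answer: $-1612$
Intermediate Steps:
$\left(-52 - -78\right) \left(-110 + \left(\left(38 - -2\right) + 8\right)\right) = \left(-52 + 78\right) \left(-110 + \left(\left(38 + 2\right) + 8\right)\right) = 26 \left(-110 + \left(40 + 8\right)\right) = 26 \left(-110 + 48\right) = 26 \left(-62\right) = -1612$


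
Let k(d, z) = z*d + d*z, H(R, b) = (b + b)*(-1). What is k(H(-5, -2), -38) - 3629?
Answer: -3933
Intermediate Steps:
H(R, b) = -2*b (H(R, b) = (2*b)*(-1) = -2*b)
k(d, z) = 2*d*z (k(d, z) = d*z + d*z = 2*d*z)
k(H(-5, -2), -38) - 3629 = 2*(-2*(-2))*(-38) - 3629 = 2*4*(-38) - 3629 = -304 - 3629 = -3933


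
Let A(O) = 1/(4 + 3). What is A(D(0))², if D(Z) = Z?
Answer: 1/49 ≈ 0.020408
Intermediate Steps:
A(O) = ⅐ (A(O) = 1/7 = ⅐)
A(D(0))² = (⅐)² = 1/49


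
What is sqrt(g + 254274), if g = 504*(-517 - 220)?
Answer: I*sqrt(117174) ≈ 342.31*I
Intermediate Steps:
g = -371448 (g = 504*(-737) = -371448)
sqrt(g + 254274) = sqrt(-371448 + 254274) = sqrt(-117174) = I*sqrt(117174)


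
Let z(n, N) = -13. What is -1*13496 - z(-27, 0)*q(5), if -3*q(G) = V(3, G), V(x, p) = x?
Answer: -13509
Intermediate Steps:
q(G) = -1 (q(G) = -⅓*3 = -1)
-1*13496 - z(-27, 0)*q(5) = -1*13496 - (-13)*(-1) = -13496 - 1*13 = -13496 - 13 = -13509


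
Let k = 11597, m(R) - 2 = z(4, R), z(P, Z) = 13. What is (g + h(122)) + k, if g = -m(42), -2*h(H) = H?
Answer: 11521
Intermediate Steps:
m(R) = 15 (m(R) = 2 + 13 = 15)
h(H) = -H/2
g = -15 (g = -1*15 = -15)
(g + h(122)) + k = (-15 - ½*122) + 11597 = (-15 - 61) + 11597 = -76 + 11597 = 11521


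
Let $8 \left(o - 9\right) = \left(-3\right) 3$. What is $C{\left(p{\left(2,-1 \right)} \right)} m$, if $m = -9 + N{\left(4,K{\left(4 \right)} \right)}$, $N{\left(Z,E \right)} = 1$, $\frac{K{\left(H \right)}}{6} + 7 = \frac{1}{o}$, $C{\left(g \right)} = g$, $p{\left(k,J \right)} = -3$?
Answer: $24$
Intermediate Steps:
$o = \frac{63}{8}$ ($o = 9 + \frac{\left(-3\right) 3}{8} = 9 + \frac{1}{8} \left(-9\right) = 9 - \frac{9}{8} = \frac{63}{8} \approx 7.875$)
$K{\left(H \right)} = - \frac{866}{21}$ ($K{\left(H \right)} = -42 + \frac{6}{\frac{63}{8}} = -42 + 6 \cdot \frac{8}{63} = -42 + \frac{16}{21} = - \frac{866}{21}$)
$m = -8$ ($m = -9 + 1 = -8$)
$C{\left(p{\left(2,-1 \right)} \right)} m = \left(-3\right) \left(-8\right) = 24$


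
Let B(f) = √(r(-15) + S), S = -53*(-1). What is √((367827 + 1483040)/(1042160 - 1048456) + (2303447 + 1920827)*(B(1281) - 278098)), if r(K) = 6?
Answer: √(-11641780140690102866 + 41862149809696*√59)/3148 ≈ 1.0839e+6*I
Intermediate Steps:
S = 53
B(f) = √59 (B(f) = √(6 + 53) = √59)
√((367827 + 1483040)/(1042160 - 1048456) + (2303447 + 1920827)*(B(1281) - 278098)) = √((367827 + 1483040)/(1042160 - 1048456) + (2303447 + 1920827)*(√59 - 278098)) = √(1850867/(-6296) + 4224274*(-278098 + √59)) = √(1850867*(-1/6296) + (-1174762150852 + 4224274*√59)) = √(-1850867/6296 + (-1174762150852 + 4224274*√59)) = √(-7396302503615059/6296 + 4224274*√59)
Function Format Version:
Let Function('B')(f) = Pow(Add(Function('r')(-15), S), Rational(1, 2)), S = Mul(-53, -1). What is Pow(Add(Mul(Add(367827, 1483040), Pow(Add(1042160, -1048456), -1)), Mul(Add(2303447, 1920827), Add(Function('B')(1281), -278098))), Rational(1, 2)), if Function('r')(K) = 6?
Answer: Mul(Rational(1, 3148), Pow(Add(-11641780140690102866, Mul(41862149809696, Pow(59, Rational(1, 2)))), Rational(1, 2))) ≈ Mul(1.0839e+6, I)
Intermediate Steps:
S = 53
Function('B')(f) = Pow(59, Rational(1, 2)) (Function('B')(f) = Pow(Add(6, 53), Rational(1, 2)) = Pow(59, Rational(1, 2)))
Pow(Add(Mul(Add(367827, 1483040), Pow(Add(1042160, -1048456), -1)), Mul(Add(2303447, 1920827), Add(Function('B')(1281), -278098))), Rational(1, 2)) = Pow(Add(Mul(Add(367827, 1483040), Pow(Add(1042160, -1048456), -1)), Mul(Add(2303447, 1920827), Add(Pow(59, Rational(1, 2)), -278098))), Rational(1, 2)) = Pow(Add(Mul(1850867, Pow(-6296, -1)), Mul(4224274, Add(-278098, Pow(59, Rational(1, 2))))), Rational(1, 2)) = Pow(Add(Mul(1850867, Rational(-1, 6296)), Add(-1174762150852, Mul(4224274, Pow(59, Rational(1, 2))))), Rational(1, 2)) = Pow(Add(Rational(-1850867, 6296), Add(-1174762150852, Mul(4224274, Pow(59, Rational(1, 2))))), Rational(1, 2)) = Pow(Add(Rational(-7396302503615059, 6296), Mul(4224274, Pow(59, Rational(1, 2)))), Rational(1, 2))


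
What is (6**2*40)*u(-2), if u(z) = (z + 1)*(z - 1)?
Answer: 4320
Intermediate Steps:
u(z) = (1 + z)*(-1 + z)
(6**2*40)*u(-2) = (6**2*40)*(-1 + (-2)**2) = (36*40)*(-1 + 4) = 1440*3 = 4320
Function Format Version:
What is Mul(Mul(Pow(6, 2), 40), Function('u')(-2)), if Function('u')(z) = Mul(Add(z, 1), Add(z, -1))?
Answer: 4320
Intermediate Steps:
Function('u')(z) = Mul(Add(1, z), Add(-1, z))
Mul(Mul(Pow(6, 2), 40), Function('u')(-2)) = Mul(Mul(Pow(6, 2), 40), Add(-1, Pow(-2, 2))) = Mul(Mul(36, 40), Add(-1, 4)) = Mul(1440, 3) = 4320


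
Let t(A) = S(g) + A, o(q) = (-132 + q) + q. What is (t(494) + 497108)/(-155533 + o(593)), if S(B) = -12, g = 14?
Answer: -29270/9087 ≈ -3.2211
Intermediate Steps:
o(q) = -132 + 2*q
t(A) = -12 + A
(t(494) + 497108)/(-155533 + o(593)) = ((-12 + 494) + 497108)/(-155533 + (-132 + 2*593)) = (482 + 497108)/(-155533 + (-132 + 1186)) = 497590/(-155533 + 1054) = 497590/(-154479) = 497590*(-1/154479) = -29270/9087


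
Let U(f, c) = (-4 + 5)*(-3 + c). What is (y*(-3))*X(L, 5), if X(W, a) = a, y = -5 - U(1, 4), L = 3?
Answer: 90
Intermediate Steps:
U(f, c) = -3 + c (U(f, c) = 1*(-3 + c) = -3 + c)
y = -6 (y = -5 - (-3 + 4) = -5 - 1*1 = -5 - 1 = -6)
(y*(-3))*X(L, 5) = -6*(-3)*5 = 18*5 = 90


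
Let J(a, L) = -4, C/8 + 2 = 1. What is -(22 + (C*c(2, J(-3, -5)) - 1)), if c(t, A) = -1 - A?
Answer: 3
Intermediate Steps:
C = -8 (C = -16 + 8*1 = -16 + 8 = -8)
-(22 + (C*c(2, J(-3, -5)) - 1)) = -(22 + (-8*(-1 - 1*(-4)) - 1)) = -(22 + (-8*(-1 + 4) - 1)) = -(22 + (-8*3 - 1)) = -(22 + (-24 - 1)) = -(22 - 25) = -1*(-3) = 3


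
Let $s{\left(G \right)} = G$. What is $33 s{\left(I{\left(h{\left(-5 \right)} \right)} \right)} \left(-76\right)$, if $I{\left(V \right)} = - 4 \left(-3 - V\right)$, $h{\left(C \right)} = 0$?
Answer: $-30096$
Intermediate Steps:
$I{\left(V \right)} = 12 + 4 V$
$33 s{\left(I{\left(h{\left(-5 \right)} \right)} \right)} \left(-76\right) = 33 \left(12 + 4 \cdot 0\right) \left(-76\right) = 33 \left(12 + 0\right) \left(-76\right) = 33 \cdot 12 \left(-76\right) = 396 \left(-76\right) = -30096$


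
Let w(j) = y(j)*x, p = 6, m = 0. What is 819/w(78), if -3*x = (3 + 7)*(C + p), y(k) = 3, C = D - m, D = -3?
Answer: -273/10 ≈ -27.300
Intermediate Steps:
C = -3 (C = -3 - 1*0 = -3 + 0 = -3)
x = -10 (x = -(3 + 7)*(-3 + 6)/3 = -10*3/3 = -⅓*30 = -10)
w(j) = -30 (w(j) = 3*(-10) = -30)
819/w(78) = 819/(-30) = 819*(-1/30) = -273/10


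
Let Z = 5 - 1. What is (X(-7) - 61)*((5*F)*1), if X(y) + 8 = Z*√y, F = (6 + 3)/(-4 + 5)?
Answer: -3105 + 180*I*√7 ≈ -3105.0 + 476.24*I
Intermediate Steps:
Z = 4
F = 9 (F = 9/1 = 9*1 = 9)
X(y) = -8 + 4*√y
(X(-7) - 61)*((5*F)*1) = ((-8 + 4*√(-7)) - 61)*((5*9)*1) = ((-8 + 4*(I*√7)) - 61)*(45*1) = ((-8 + 4*I*√7) - 61)*45 = (-69 + 4*I*√7)*45 = -3105 + 180*I*√7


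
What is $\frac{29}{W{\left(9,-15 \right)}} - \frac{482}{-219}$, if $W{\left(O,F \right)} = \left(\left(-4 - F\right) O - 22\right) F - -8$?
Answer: $\frac{546503}{251193} \approx 2.1756$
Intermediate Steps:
$W{\left(O,F \right)} = 8 + F \left(-22 + O \left(-4 - F\right)\right)$ ($W{\left(O,F \right)} = \left(O \left(-4 - F\right) - 22\right) F + 8 = \left(-22 + O \left(-4 - F\right)\right) F + 8 = F \left(-22 + O \left(-4 - F\right)\right) + 8 = 8 + F \left(-22 + O \left(-4 - F\right)\right)$)
$\frac{29}{W{\left(9,-15 \right)}} - \frac{482}{-219} = \frac{29}{8 - -330 - 9 \left(-15\right)^{2} - \left(-60\right) 9} - \frac{482}{-219} = \frac{29}{8 + 330 - 9 \cdot 225 + 540} - - \frac{482}{219} = \frac{29}{8 + 330 - 2025 + 540} + \frac{482}{219} = \frac{29}{-1147} + \frac{482}{219} = 29 \left(- \frac{1}{1147}\right) + \frac{482}{219} = - \frac{29}{1147} + \frac{482}{219} = \frac{546503}{251193}$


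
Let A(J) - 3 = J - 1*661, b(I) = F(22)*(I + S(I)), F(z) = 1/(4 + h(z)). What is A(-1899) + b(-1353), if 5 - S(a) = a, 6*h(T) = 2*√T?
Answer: -155887/61 - 15*√22/122 ≈ -2556.1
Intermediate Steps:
h(T) = √T/3 (h(T) = (2*√T)/6 = √T/3)
F(z) = 1/(4 + √z/3)
S(a) = 5 - a
b(I) = 15/(12 + √22) (b(I) = (3/(12 + √22))*(I + (5 - I)) = (3/(12 + √22))*5 = 15/(12 + √22))
A(J) = -658 + J (A(J) = 3 + (J - 1*661) = 3 + (J - 661) = 3 + (-661 + J) = -658 + J)
A(-1899) + b(-1353) = (-658 - 1899) + (90/61 - 15*√22/122) = -2557 + (90/61 - 15*√22/122) = -155887/61 - 15*√22/122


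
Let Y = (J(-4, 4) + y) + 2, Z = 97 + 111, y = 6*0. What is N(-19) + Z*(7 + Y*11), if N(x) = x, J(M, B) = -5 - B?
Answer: -14579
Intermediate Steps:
y = 0
Z = 208
Y = -7 (Y = ((-5 - 1*4) + 0) + 2 = ((-5 - 4) + 0) + 2 = (-9 + 0) + 2 = -9 + 2 = -7)
N(-19) + Z*(7 + Y*11) = -19 + 208*(7 - 7*11) = -19 + 208*(7 - 77) = -19 + 208*(-70) = -19 - 14560 = -14579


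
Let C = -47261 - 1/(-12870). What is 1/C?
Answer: -12870/608249069 ≈ -2.1159e-5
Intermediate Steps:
C = -608249069/12870 (C = -47261 - 1*(-1/12870) = -47261 + 1/12870 = -608249069/12870 ≈ -47261.)
1/C = 1/(-608249069/12870) = -12870/608249069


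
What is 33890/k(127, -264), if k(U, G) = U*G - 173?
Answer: -33890/33701 ≈ -1.0056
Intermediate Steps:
k(U, G) = -173 + G*U (k(U, G) = G*U - 173 = -173 + G*U)
33890/k(127, -264) = 33890/(-173 - 264*127) = 33890/(-173 - 33528) = 33890/(-33701) = 33890*(-1/33701) = -33890/33701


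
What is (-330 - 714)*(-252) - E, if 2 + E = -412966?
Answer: 676056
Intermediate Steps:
E = -412968 (E = -2 - 412966 = -412968)
(-330 - 714)*(-252) - E = (-330 - 714)*(-252) - 1*(-412968) = -1044*(-252) + 412968 = 263088 + 412968 = 676056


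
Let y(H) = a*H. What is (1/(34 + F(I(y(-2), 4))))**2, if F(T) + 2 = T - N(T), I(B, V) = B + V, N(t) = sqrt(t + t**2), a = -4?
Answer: 1/(4*(22 - sqrt(39))**2) ≈ 0.0010072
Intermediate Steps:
y(H) = -4*H
F(T) = -2 + T - sqrt(T*(1 + T)) (F(T) = -2 + (T - sqrt(T*(1 + T))) = -2 + T - sqrt(T*(1 + T)))
(1/(34 + F(I(y(-2), 4))))**2 = (1/(34 + (-2 + (-4*(-2) + 4) - sqrt((-4*(-2) + 4)*(1 + (-4*(-2) + 4))))))**2 = (1/(34 + (-2 + (8 + 4) - sqrt((8 + 4)*(1 + (8 + 4))))))**2 = (1/(34 + (-2 + 12 - sqrt(12*(1 + 12)))))**2 = (1/(34 + (-2 + 12 - sqrt(12*13))))**2 = (1/(34 + (-2 + 12 - sqrt(156))))**2 = (1/(34 + (-2 + 12 - 2*sqrt(39))))**2 = (1/(34 + (10 - 2*sqrt(39))))**2 = (1/(44 - 2*sqrt(39)))**2 = (44 - 2*sqrt(39))**(-2)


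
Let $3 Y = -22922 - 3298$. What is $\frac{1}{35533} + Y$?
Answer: $- \frac{310558419}{35533} \approx -8740.0$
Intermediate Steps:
$Y = -8740$ ($Y = \frac{-22922 - 3298}{3} = \frac{1}{3} \left(-26220\right) = -8740$)
$\frac{1}{35533} + Y = \frac{1}{35533} - 8740 = - \frac{310558419}{35533}$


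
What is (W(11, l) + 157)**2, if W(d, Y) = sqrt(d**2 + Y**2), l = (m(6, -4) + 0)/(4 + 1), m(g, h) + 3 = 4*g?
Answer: (785 + sqrt(3466))**2/25 ≈ 28485.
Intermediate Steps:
m(g, h) = -3 + 4*g
l = 21/5 (l = ((-3 + 4*6) + 0)/(4 + 1) = ((-3 + 24) + 0)/5 = (21 + 0)*(1/5) = 21*(1/5) = 21/5 ≈ 4.2000)
W(d, Y) = sqrt(Y**2 + d**2)
(W(11, l) + 157)**2 = (sqrt((21/5)**2 + 11**2) + 157)**2 = (sqrt(441/25 + 121) + 157)**2 = (sqrt(3466/25) + 157)**2 = (sqrt(3466)/5 + 157)**2 = (157 + sqrt(3466)/5)**2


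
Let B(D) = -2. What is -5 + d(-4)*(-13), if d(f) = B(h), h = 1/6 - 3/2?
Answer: 21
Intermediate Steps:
h = -4/3 (h = 1*(⅙) - 3*½ = ⅙ - 3/2 = -4/3 ≈ -1.3333)
d(f) = -2
-5 + d(-4)*(-13) = -5 - 2*(-13) = -5 + 26 = 21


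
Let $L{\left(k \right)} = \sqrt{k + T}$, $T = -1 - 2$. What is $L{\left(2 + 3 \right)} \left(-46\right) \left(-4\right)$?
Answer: $184 \sqrt{2} \approx 260.22$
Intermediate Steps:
$T = -3$ ($T = -1 - 2 = -3$)
$L{\left(k \right)} = \sqrt{-3 + k}$ ($L{\left(k \right)} = \sqrt{k - 3} = \sqrt{-3 + k}$)
$L{\left(2 + 3 \right)} \left(-46\right) \left(-4\right) = \sqrt{-3 + \left(2 + 3\right)} \left(-46\right) \left(-4\right) = \sqrt{-3 + 5} \left(-46\right) \left(-4\right) = \sqrt{2} \left(-46\right) \left(-4\right) = - 46 \sqrt{2} \left(-4\right) = 184 \sqrt{2}$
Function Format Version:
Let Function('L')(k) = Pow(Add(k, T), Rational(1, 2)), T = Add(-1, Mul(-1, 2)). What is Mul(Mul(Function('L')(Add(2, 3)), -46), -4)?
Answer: Mul(184, Pow(2, Rational(1, 2))) ≈ 260.22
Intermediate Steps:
T = -3 (T = Add(-1, -2) = -3)
Function('L')(k) = Pow(Add(-3, k), Rational(1, 2)) (Function('L')(k) = Pow(Add(k, -3), Rational(1, 2)) = Pow(Add(-3, k), Rational(1, 2)))
Mul(Mul(Function('L')(Add(2, 3)), -46), -4) = Mul(Mul(Pow(Add(-3, Add(2, 3)), Rational(1, 2)), -46), -4) = Mul(Mul(Pow(Add(-3, 5), Rational(1, 2)), -46), -4) = Mul(Mul(Pow(2, Rational(1, 2)), -46), -4) = Mul(Mul(-46, Pow(2, Rational(1, 2))), -4) = Mul(184, Pow(2, Rational(1, 2)))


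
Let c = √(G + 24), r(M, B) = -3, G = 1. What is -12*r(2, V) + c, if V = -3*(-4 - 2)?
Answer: 41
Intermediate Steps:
V = 18 (V = -3*(-6) = 18)
c = 5 (c = √(1 + 24) = √25 = 5)
-12*r(2, V) + c = -12*(-3) + 5 = 36 + 5 = 41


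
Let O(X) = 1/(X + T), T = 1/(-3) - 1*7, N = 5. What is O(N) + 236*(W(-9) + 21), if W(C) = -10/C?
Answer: 328721/63 ≈ 5217.8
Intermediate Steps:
T = -22/3 (T = -⅓ - 7 = -22/3 ≈ -7.3333)
O(X) = 1/(-22/3 + X) (O(X) = 1/(X - 22/3) = 1/(-22/3 + X))
O(N) + 236*(W(-9) + 21) = 3/(-22 + 3*5) + 236*(-10/(-9) + 21) = 3/(-22 + 15) + 236*(-10*(-⅑) + 21) = 3/(-7) + 236*(10/9 + 21) = 3*(-⅐) + 236*(199/9) = -3/7 + 46964/9 = 328721/63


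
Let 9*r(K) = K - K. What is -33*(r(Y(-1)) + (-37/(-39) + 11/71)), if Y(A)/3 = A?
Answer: -33616/923 ≈ -36.420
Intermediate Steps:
Y(A) = 3*A
r(K) = 0 (r(K) = (K - K)/9 = (1/9)*0 = 0)
-33*(r(Y(-1)) + (-37/(-39) + 11/71)) = -33*(0 + (-37/(-39) + 11/71)) = -33*(0 + (-37*(-1/39) + 11*(1/71))) = -33*(0 + (37/39 + 11/71)) = -33*(0 + 3056/2769) = -33*3056/2769 = -33616/923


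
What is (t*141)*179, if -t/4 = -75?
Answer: 7571700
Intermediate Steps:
t = 300 (t = -4*(-75) = 300)
(t*141)*179 = (300*141)*179 = 42300*179 = 7571700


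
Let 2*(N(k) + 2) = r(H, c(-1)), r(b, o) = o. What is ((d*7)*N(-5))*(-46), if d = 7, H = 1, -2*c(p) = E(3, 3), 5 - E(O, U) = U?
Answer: 5635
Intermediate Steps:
E(O, U) = 5 - U
c(p) = -1 (c(p) = -(5 - 1*3)/2 = -(5 - 3)/2 = -½*2 = -1)
N(k) = -5/2 (N(k) = -2 + (½)*(-1) = -2 - ½ = -5/2)
((d*7)*N(-5))*(-46) = ((7*7)*(-5/2))*(-46) = (49*(-5/2))*(-46) = -245/2*(-46) = 5635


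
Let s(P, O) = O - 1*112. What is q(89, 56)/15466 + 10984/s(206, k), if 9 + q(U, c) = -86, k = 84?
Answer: -2235279/5698 ≈ -392.29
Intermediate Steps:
q(U, c) = -95 (q(U, c) = -9 - 86 = -95)
s(P, O) = -112 + O (s(P, O) = O - 112 = -112 + O)
q(89, 56)/15466 + 10984/s(206, k) = -95/15466 + 10984/(-112 + 84) = -95*1/15466 + 10984/(-28) = -5/814 + 10984*(-1/28) = -5/814 - 2746/7 = -2235279/5698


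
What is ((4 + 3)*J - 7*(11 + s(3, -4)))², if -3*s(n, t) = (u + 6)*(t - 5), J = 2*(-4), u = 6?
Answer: 148225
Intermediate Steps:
J = -8
s(n, t) = 20 - 4*t (s(n, t) = -(6 + 6)*(t - 5)/3 = -4*(-5 + t) = -(-60 + 12*t)/3 = 20 - 4*t)
((4 + 3)*J - 7*(11 + s(3, -4)))² = ((4 + 3)*(-8) - 7*(11 + (20 - 4*(-4))))² = (7*(-8) - 7*(11 + (20 + 16)))² = (-56 - 7*(11 + 36))² = (-56 - 7*47)² = (-56 - 329)² = (-385)² = 148225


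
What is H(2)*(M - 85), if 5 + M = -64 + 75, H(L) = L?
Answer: -158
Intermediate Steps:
M = 6 (M = -5 + (-64 + 75) = -5 + 11 = 6)
H(2)*(M - 85) = 2*(6 - 85) = 2*(-79) = -158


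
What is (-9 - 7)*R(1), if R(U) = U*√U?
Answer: -16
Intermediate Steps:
R(U) = U^(3/2)
(-9 - 7)*R(1) = (-9 - 7)*1^(3/2) = -16*1 = -16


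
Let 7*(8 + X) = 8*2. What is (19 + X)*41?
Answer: 3813/7 ≈ 544.71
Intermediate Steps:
X = -40/7 (X = -8 + (8*2)/7 = -8 + (⅐)*16 = -8 + 16/7 = -40/7 ≈ -5.7143)
(19 + X)*41 = (19 - 40/7)*41 = (93/7)*41 = 3813/7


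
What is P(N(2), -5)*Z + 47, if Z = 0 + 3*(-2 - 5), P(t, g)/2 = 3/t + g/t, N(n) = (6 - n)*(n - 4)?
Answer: 73/2 ≈ 36.500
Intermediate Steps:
N(n) = (-4 + n)*(6 - n) (N(n) = (6 - n)*(-4 + n) = (-4 + n)*(6 - n))
P(t, g) = 6/t + 2*g/t (P(t, g) = 2*(3/t + g/t) = 6/t + 2*g/t)
Z = -21 (Z = 0 + 3*(-7) = 0 - 21 = -21)
P(N(2), -5)*Z + 47 = (2*(3 - 5)/(-24 - 1*2² + 10*2))*(-21) + 47 = (2*(-2)/(-24 - 1*4 + 20))*(-21) + 47 = (2*(-2)/(-24 - 4 + 20))*(-21) + 47 = (2*(-2)/(-8))*(-21) + 47 = (2*(-⅛)*(-2))*(-21) + 47 = (½)*(-21) + 47 = -21/2 + 47 = 73/2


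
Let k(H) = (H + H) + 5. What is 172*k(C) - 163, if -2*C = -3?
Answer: 1213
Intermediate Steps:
C = 3/2 (C = -½*(-3) = 3/2 ≈ 1.5000)
k(H) = 5 + 2*H (k(H) = 2*H + 5 = 5 + 2*H)
172*k(C) - 163 = 172*(5 + 2*(3/2)) - 163 = 172*(5 + 3) - 163 = 172*8 - 163 = 1376 - 163 = 1213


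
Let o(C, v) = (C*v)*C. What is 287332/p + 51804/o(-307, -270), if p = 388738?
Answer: 202546258528/274786258215 ≈ 0.73710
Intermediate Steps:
o(C, v) = v*C**2
287332/p + 51804/o(-307, -270) = 287332/388738 + 51804/((-270*(-307)**2)) = 287332*(1/388738) + 51804/((-270*94249)) = 143666/194369 + 51804/(-25447230) = 143666/194369 + 51804*(-1/25447230) = 143666/194369 - 2878/1413735 = 202546258528/274786258215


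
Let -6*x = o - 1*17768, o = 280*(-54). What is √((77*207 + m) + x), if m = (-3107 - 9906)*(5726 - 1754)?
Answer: I*√464995941/3 ≈ 7187.9*I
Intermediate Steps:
o = -15120
m = -51687636 (m = -13013*3972 = -51687636)
x = 16444/3 (x = -(-15120 - 1*17768)/6 = -(-15120 - 17768)/6 = -⅙*(-32888) = 16444/3 ≈ 5481.3)
√((77*207 + m) + x) = √((77*207 - 51687636) + 16444/3) = √((15939 - 51687636) + 16444/3) = √(-51671697 + 16444/3) = √(-154998647/3) = I*√464995941/3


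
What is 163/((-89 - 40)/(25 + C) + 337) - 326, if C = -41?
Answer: -1797238/5521 ≈ -325.53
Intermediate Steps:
163/((-89 - 40)/(25 + C) + 337) - 326 = 163/((-89 - 40)/(25 - 41) + 337) - 326 = 163/(-129/(-16) + 337) - 326 = 163/(-129*(-1/16) + 337) - 326 = 163/(129/16 + 337) - 326 = 163/(5521/16) - 326 = (16/5521)*163 - 326 = 2608/5521 - 326 = -1797238/5521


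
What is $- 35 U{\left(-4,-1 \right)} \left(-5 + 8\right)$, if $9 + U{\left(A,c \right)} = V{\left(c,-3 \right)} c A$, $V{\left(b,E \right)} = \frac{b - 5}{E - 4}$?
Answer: $585$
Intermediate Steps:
$V{\left(b,E \right)} = \frac{-5 + b}{-4 + E}$
$U{\left(A,c \right)} = -9 + A c \left(\frac{5}{7} - \frac{c}{7}\right)$ ($U{\left(A,c \right)} = -9 + \frac{-5 + c}{-4 - 3} c A = -9 + \frac{-5 + c}{-7} c A = -9 + - \frac{-5 + c}{7} c A = -9 + \left(\frac{5}{7} - \frac{c}{7}\right) c A = -9 + c \left(\frac{5}{7} - \frac{c}{7}\right) A = -9 + A c \left(\frac{5}{7} - \frac{c}{7}\right)$)
$- 35 U{\left(-4,-1 \right)} \left(-5 + 8\right) = - 35 \left(-9 - \left(- \frac{4}{7}\right) \left(-1\right) \left(-5 - 1\right)\right) \left(-5 + 8\right) = - 35 \left(-9 - \left(- \frac{4}{7}\right) \left(-1\right) \left(-6\right)\right) 3 = - 35 \left(-9 + \frac{24}{7}\right) 3 = \left(-35\right) \left(- \frac{39}{7}\right) 3 = 195 \cdot 3 = 585$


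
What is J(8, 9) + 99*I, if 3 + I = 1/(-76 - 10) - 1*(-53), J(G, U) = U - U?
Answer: 425601/86 ≈ 4948.9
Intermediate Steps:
J(G, U) = 0
I = 4299/86 (I = -3 + (1/(-76 - 10) - 1*(-53)) = -3 + (1/(-86) + 53) = -3 + (-1/86 + 53) = -3 + 4557/86 = 4299/86 ≈ 49.988)
J(8, 9) + 99*I = 0 + 99*(4299/86) = 0 + 425601/86 = 425601/86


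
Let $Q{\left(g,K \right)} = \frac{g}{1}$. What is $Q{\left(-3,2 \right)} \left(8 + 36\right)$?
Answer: $-132$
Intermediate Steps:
$Q{\left(g,K \right)} = g$ ($Q{\left(g,K \right)} = g 1 = g$)
$Q{\left(-3,2 \right)} \left(8 + 36\right) = - 3 \left(8 + 36\right) = \left(-3\right) 44 = -132$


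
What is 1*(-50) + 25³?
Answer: 15575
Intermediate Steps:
1*(-50) + 25³ = -50 + 15625 = 15575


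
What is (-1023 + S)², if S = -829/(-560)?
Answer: 327242346601/313600 ≈ 1.0435e+6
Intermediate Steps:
S = 829/560 (S = -829*(-1/560) = 829/560 ≈ 1.4804)
(-1023 + S)² = (-1023 + 829/560)² = (-572051/560)² = 327242346601/313600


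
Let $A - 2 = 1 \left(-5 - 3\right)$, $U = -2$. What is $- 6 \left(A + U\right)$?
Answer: $48$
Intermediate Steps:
$A = -6$ ($A = 2 + 1 \left(-5 - 3\right) = 2 + 1 \left(-8\right) = 2 - 8 = -6$)
$- 6 \left(A + U\right) = - 6 \left(-6 - 2\right) = \left(-6\right) \left(-8\right) = 48$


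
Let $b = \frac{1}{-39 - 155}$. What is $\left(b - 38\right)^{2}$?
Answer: $\frac{54361129}{37636} \approx 1444.4$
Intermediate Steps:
$b = - \frac{1}{194}$ ($b = \frac{1}{-194} = - \frac{1}{194} \approx -0.0051546$)
$\left(b - 38\right)^{2} = \left(- \frac{1}{194} - 38\right)^{2} = \left(- \frac{7373}{194}\right)^{2} = \frac{54361129}{37636}$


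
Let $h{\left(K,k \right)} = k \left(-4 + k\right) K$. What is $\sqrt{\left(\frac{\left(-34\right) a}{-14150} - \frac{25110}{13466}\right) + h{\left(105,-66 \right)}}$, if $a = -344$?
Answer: $\frac{\sqrt{44031043080365451749}}{9527195} \approx 696.49$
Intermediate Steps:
$h{\left(K,k \right)} = K k \left(-4 + k\right)$
$\sqrt{\left(\frac{\left(-34\right) a}{-14150} - \frac{25110}{13466}\right) + h{\left(105,-66 \right)}} = \sqrt{\left(\frac{\left(-34\right) \left(-344\right)}{-14150} - \frac{25110}{13466}\right) + 105 \left(-66\right) \left(-4 - 66\right)} = \sqrt{\left(11696 \left(- \frac{1}{14150}\right) - \frac{12555}{6733}\right) + 105 \left(-66\right) \left(-70\right)} = \sqrt{\left(- \frac{5848}{7075} - \frac{12555}{6733}\right) + 485100} = \sqrt{- \frac{128201209}{47635975} + 485100} = \sqrt{\frac{23108083271291}{47635975}} = \frac{\sqrt{44031043080365451749}}{9527195}$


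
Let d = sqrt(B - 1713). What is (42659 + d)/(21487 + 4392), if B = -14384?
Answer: 42659/25879 + I*sqrt(16097)/25879 ≈ 1.6484 + 0.0049026*I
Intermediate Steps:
d = I*sqrt(16097) (d = sqrt(-14384 - 1713) = sqrt(-16097) = I*sqrt(16097) ≈ 126.87*I)
(42659 + d)/(21487 + 4392) = (42659 + I*sqrt(16097))/(21487 + 4392) = (42659 + I*sqrt(16097))/25879 = (42659 + I*sqrt(16097))*(1/25879) = 42659/25879 + I*sqrt(16097)/25879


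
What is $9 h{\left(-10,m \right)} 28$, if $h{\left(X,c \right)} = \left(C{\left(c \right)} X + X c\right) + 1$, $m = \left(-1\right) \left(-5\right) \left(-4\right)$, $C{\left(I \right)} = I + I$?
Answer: $151452$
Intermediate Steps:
$C{\left(I \right)} = 2 I$
$m = -20$ ($m = 5 \left(-4\right) = -20$)
$h{\left(X,c \right)} = 1 + 3 X c$ ($h{\left(X,c \right)} = \left(2 c X + X c\right) + 1 = \left(2 X c + X c\right) + 1 = 3 X c + 1 = 1 + 3 X c$)
$9 h{\left(-10,m \right)} 28 = 9 \left(1 + 3 \left(-10\right) \left(-20\right)\right) 28 = 9 \left(1 + 600\right) 28 = 9 \cdot 601 \cdot 28 = 5409 \cdot 28 = 151452$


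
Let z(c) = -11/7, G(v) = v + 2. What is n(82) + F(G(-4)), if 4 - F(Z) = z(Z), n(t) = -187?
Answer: -1270/7 ≈ -181.43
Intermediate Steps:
G(v) = 2 + v
z(c) = -11/7 (z(c) = -11*⅐ = -11/7)
F(Z) = 39/7 (F(Z) = 4 - 1*(-11/7) = 4 + 11/7 = 39/7)
n(82) + F(G(-4)) = -187 + 39/7 = -1270/7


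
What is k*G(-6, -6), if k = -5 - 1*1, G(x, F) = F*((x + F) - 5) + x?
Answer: -576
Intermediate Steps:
G(x, F) = x + F*(-5 + F + x) (G(x, F) = F*((F + x) - 5) + x = F*(-5 + F + x) + x = x + F*(-5 + F + x))
k = -6 (k = -5 - 1 = -6)
k*G(-6, -6) = -6*(-6 + (-6)² - 5*(-6) - 6*(-6)) = -6*(-6 + 36 + 30 + 36) = -6*96 = -576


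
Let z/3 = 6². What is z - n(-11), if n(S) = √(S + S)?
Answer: 108 - I*√22 ≈ 108.0 - 4.6904*I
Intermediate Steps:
z = 108 (z = 3*6² = 3*36 = 108)
n(S) = √2*√S (n(S) = √(2*S) = √2*√S)
z - n(-11) = 108 - √2*√(-11) = 108 - √2*I*√11 = 108 - I*√22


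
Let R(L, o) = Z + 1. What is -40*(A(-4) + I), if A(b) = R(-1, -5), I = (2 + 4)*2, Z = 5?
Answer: -720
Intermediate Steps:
I = 12 (I = 6*2 = 12)
R(L, o) = 6 (R(L, o) = 5 + 1 = 6)
A(b) = 6
-40*(A(-4) + I) = -40*(6 + 12) = -40*18 = -720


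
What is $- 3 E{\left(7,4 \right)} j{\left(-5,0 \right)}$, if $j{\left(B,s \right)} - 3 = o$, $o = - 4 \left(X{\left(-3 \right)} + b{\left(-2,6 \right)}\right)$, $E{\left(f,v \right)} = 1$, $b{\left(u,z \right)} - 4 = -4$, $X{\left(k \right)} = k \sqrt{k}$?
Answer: $-9 - 36 i \sqrt{3} \approx -9.0 - 62.354 i$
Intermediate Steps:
$X{\left(k \right)} = k^{\frac{3}{2}}$
$b{\left(u,z \right)} = 0$ ($b{\left(u,z \right)} = 4 - 4 = 0$)
$o = 12 i \sqrt{3}$ ($o = - 4 \left(\left(-3\right)^{\frac{3}{2}} + 0\right) = - 4 \left(- 3 i \sqrt{3} + 0\right) = - 4 \left(- 3 i \sqrt{3}\right) = 12 i \sqrt{3} \approx 20.785 i$)
$j{\left(B,s \right)} = 3 + 12 i \sqrt{3}$
$- 3 E{\left(7,4 \right)} j{\left(-5,0 \right)} = \left(-3\right) 1 \left(3 + 12 i \sqrt{3}\right) = - 3 \left(3 + 12 i \sqrt{3}\right) = -9 - 36 i \sqrt{3}$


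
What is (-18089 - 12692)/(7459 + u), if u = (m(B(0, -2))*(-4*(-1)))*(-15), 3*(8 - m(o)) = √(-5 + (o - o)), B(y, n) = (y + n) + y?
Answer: -214820599/48708441 + 615620*I*√5/48708441 ≈ -4.4103 + 0.028261*I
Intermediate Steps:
B(y, n) = n + 2*y (B(y, n) = (n + y) + y = n + 2*y)
m(o) = 8 - I*√5/3 (m(o) = 8 - √(-5 + (o - o))/3 = 8 - √(-5 + 0)/3 = 8 - I*√5/3)
u = -480 + 20*I*√5 (u = ((8 - I*√5/3)*(-4*(-1)))*(-15) = ((8 - I*√5/3)*4)*(-15) = (32 - 4*I*√5/3)*(-15) = -480 + 20*I*√5 ≈ -480.0 + 44.721*I)
(-18089 - 12692)/(7459 + u) = (-18089 - 12692)/(7459 + (-480 + 20*I*√5)) = -30781/(6979 + 20*I*√5)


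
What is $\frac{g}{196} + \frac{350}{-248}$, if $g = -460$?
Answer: $- \frac{22835}{6076} \approx -3.7582$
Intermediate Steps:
$\frac{g}{196} + \frac{350}{-248} = - \frac{460}{196} + \frac{350}{-248} = \left(-460\right) \frac{1}{196} + 350 \left(- \frac{1}{248}\right) = - \frac{115}{49} - \frac{175}{124} = - \frac{22835}{6076}$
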